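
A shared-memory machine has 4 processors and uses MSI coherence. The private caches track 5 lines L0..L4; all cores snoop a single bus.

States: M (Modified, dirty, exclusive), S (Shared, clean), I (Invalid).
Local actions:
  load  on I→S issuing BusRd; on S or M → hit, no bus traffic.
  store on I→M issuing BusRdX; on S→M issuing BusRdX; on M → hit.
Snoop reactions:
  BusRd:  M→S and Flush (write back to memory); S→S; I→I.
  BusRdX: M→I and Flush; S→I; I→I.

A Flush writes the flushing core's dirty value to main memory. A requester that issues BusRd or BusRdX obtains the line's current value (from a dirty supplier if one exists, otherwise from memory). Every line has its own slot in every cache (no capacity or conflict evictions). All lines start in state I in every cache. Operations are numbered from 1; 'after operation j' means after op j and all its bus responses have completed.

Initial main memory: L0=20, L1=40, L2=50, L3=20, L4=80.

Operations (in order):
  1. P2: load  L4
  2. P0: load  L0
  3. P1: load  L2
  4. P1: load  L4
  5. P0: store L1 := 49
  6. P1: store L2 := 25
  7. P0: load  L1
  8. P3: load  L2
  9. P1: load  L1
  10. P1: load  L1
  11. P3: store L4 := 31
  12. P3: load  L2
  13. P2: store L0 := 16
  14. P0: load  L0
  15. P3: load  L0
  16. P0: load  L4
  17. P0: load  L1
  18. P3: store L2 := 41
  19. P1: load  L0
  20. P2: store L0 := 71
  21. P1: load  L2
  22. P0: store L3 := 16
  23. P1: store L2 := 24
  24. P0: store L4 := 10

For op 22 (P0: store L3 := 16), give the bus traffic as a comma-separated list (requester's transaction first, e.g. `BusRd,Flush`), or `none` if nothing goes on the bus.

bus = BusRdX

  op1 P2: load  L4 → I/I/S/I on L4; bus BusRd; mem=80
  op2 P0: load  L0 → S/I/I/I on L0; bus BusRd; mem=20
  op3 P1: load  L2 → I/S/I/I on L2; bus BusRd; mem=50
  op4 P1: load  L4 → I/S/S/I on L4; bus BusRd; mem=80
  op5 P0: store L1 := 49 → M/I/I/I on L1; bus BusRdX; mem=40
  op6 P1: store L2 := 25 → I/M/I/I on L2; bus BusRdX; mem=50
  op7 P0: load  L1 → M/I/I/I on L1; bus (none); mem=40
  op8 P3: load  L2 → I/S/I/S on L2; bus BusRd Flush; mem=25
  op9 P1: load  L1 → S/S/I/I on L1; bus BusRd Flush; mem=49
  op10 P1: load  L1 → S/S/I/I on L1; bus (none); mem=49
  op11 P3: store L4 := 31 → I/I/I/M on L4; bus BusRdX; mem=80
  op12 P3: load  L2 → I/S/I/S on L2; bus (none); mem=25
  op13 P2: store L0 := 16 → I/I/M/I on L0; bus BusRdX; mem=20
  op14 P0: load  L0 → S/I/S/I on L0; bus BusRd Flush; mem=16
  op15 P3: load  L0 → S/I/S/S on L0; bus BusRd; mem=16
  op16 P0: load  L4 → S/I/I/S on L4; bus BusRd Flush; mem=31
  op17 P0: load  L1 → S/S/I/I on L1; bus (none); mem=49
  op18 P3: store L2 := 41 → I/I/I/M on L2; bus BusRdX; mem=25
  op19 P1: load  L0 → S/S/S/S on L0; bus BusRd; mem=16
  op20 P2: store L0 := 71 → I/I/M/I on L0; bus BusRdX; mem=16
  op21 P1: load  L2 → I/S/I/S on L2; bus BusRd Flush; mem=41
  op22 P0: store L3 := 16 → M/I/I/I on L3; bus BusRdX; mem=20
  op23 P1: store L2 := 24 → I/M/I/I on L2; bus BusRdX; mem=41
  op24 P0: store L4 := 10 → M/I/I/I on L4; bus BusRdX; mem=31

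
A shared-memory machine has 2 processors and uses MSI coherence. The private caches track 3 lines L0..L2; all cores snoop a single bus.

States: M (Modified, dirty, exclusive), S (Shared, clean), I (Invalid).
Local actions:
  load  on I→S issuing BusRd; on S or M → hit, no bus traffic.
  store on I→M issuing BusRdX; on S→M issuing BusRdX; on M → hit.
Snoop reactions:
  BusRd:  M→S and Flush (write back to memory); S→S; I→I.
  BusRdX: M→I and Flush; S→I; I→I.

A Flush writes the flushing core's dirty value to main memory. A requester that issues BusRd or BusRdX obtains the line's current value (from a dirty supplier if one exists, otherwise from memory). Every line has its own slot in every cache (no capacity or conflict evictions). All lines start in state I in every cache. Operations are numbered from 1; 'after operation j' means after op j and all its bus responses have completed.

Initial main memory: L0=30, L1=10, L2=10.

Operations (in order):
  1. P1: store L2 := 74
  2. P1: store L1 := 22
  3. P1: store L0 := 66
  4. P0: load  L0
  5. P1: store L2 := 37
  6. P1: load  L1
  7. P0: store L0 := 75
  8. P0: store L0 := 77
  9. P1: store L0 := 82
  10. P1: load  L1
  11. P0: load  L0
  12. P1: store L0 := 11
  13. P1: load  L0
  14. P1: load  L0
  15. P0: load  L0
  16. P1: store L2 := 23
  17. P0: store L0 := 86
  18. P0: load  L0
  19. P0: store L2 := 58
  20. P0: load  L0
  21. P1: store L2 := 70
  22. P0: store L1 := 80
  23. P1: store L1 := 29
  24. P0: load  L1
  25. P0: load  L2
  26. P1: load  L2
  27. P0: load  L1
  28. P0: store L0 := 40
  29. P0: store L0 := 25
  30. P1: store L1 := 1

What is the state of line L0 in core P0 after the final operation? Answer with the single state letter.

[1] P1: store L2 := 74 | P0:I, P1:M(74) | bus: BusRdX
[2] P1: store L1 := 22 | P0:I, P1:M(22) | bus: BusRdX
[3] P1: store L0 := 66 | P0:I, P1:M(66) | bus: BusRdX
[4] P0: load  L0 | P0:S(66), P1:S(66) | bus: BusRd,Flush
[5] P1: store L2 := 37 | P0:I, P1:M(37) | bus: none
[6] P1: load  L1 | P0:I, P1:M(22) | bus: none
[7] P0: store L0 := 75 | P0:M(75), P1:I | bus: BusRdX
[8] P0: store L0 := 77 | P0:M(77), P1:I | bus: none
[9] P1: store L0 := 82 | P0:I, P1:M(82) | bus: BusRdX,Flush
[10] P1: load  L1 | P0:I, P1:M(22) | bus: none
[11] P0: load  L0 | P0:S(82), P1:S(82) | bus: BusRd,Flush
[12] P1: store L0 := 11 | P0:I, P1:M(11) | bus: BusRdX
[13] P1: load  L0 | P0:I, P1:M(11) | bus: none
[14] P1: load  L0 | P0:I, P1:M(11) | bus: none
[15] P0: load  L0 | P0:S(11), P1:S(11) | bus: BusRd,Flush
[16] P1: store L2 := 23 | P0:I, P1:M(23) | bus: none
[17] P0: store L0 := 86 | P0:M(86), P1:I | bus: BusRdX
[18] P0: load  L0 | P0:M(86), P1:I | bus: none
[19] P0: store L2 := 58 | P0:M(58), P1:I | bus: BusRdX,Flush
[20] P0: load  L0 | P0:M(86), P1:I | bus: none
[21] P1: store L2 := 70 | P0:I, P1:M(70) | bus: BusRdX,Flush
[22] P0: store L1 := 80 | P0:M(80), P1:I | bus: BusRdX,Flush
[23] P1: store L1 := 29 | P0:I, P1:M(29) | bus: BusRdX,Flush
[24] P0: load  L1 | P0:S(29), P1:S(29) | bus: BusRd,Flush
[25] P0: load  L2 | P0:S(70), P1:S(70) | bus: BusRd,Flush
[26] P1: load  L2 | P0:S(70), P1:S(70) | bus: none
[27] P0: load  L1 | P0:S(29), P1:S(29) | bus: none
[28] P0: store L0 := 40 | P0:M(40), P1:I | bus: none
[29] P0: store L0 := 25 | P0:M(25), P1:I | bus: none
[30] P1: store L1 := 1 | P0:I, P1:M(1) | bus: BusRdX

state = M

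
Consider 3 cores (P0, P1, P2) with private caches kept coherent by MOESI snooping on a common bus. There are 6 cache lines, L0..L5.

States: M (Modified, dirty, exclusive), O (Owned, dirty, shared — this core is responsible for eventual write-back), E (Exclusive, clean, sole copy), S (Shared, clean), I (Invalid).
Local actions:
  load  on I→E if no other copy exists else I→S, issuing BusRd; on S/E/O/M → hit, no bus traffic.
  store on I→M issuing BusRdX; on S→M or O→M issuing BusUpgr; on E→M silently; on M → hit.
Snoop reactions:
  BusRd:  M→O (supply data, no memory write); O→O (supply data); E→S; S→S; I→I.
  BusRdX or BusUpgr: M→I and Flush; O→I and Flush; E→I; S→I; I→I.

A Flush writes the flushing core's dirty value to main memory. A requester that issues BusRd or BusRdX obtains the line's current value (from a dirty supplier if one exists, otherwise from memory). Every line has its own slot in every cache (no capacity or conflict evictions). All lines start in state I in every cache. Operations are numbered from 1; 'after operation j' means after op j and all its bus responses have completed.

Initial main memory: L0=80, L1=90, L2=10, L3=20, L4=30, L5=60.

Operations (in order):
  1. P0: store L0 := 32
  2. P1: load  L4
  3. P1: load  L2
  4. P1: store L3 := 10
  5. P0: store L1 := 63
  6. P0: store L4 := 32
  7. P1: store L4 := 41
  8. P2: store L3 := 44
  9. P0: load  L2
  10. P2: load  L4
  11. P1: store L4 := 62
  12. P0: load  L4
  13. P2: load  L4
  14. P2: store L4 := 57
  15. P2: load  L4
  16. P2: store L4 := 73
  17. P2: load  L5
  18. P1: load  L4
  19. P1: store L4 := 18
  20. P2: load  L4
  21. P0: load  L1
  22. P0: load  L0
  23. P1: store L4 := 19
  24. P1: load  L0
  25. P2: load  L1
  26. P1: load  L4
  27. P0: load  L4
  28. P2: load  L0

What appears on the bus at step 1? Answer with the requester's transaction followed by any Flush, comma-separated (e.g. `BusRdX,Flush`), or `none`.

bus = BusRdX

  op1 P0: store L0 := 32 → M/I/I on L0; bus BusRdX; mem=80
  op2 P1: load  L4 → I/E/I on L4; bus BusRd; mem=30
  op3 P1: load  L2 → I/E/I on L2; bus BusRd; mem=10
  op4 P1: store L3 := 10 → I/M/I on L3; bus BusRdX; mem=20
  op5 P0: store L1 := 63 → M/I/I on L1; bus BusRdX; mem=90
  op6 P0: store L4 := 32 → M/I/I on L4; bus BusRdX; mem=30
  op7 P1: store L4 := 41 → I/M/I on L4; bus BusRdX Flush; mem=32
  op8 P2: store L3 := 44 → I/I/M on L3; bus BusRdX Flush; mem=10
  op9 P0: load  L2 → S/S/I on L2; bus BusRd; mem=10
  op10 P2: load  L4 → I/O/S on L4; bus BusRd; mem=32
  op11 P1: store L4 := 62 → I/M/I on L4; bus BusUpgr; mem=32
  op12 P0: load  L4 → S/O/I on L4; bus BusRd; mem=32
  op13 P2: load  L4 → S/O/S on L4; bus BusRd; mem=32
  op14 P2: store L4 := 57 → I/I/M on L4; bus BusUpgr Flush; mem=62
  op15 P2: load  L4 → I/I/M on L4; bus (none); mem=62
  op16 P2: store L4 := 73 → I/I/M on L4; bus (none); mem=62
  op17 P2: load  L5 → I/I/E on L5; bus BusRd; mem=60
  op18 P1: load  L4 → I/S/O on L4; bus BusRd; mem=62
  op19 P1: store L4 := 18 → I/M/I on L4; bus BusUpgr Flush; mem=73
  op20 P2: load  L4 → I/O/S on L4; bus BusRd; mem=73
  op21 P0: load  L1 → M/I/I on L1; bus (none); mem=90
  op22 P0: load  L0 → M/I/I on L0; bus (none); mem=80
  op23 P1: store L4 := 19 → I/M/I on L4; bus BusUpgr; mem=73
  op24 P1: load  L0 → O/S/I on L0; bus BusRd; mem=80
  op25 P2: load  L1 → O/I/S on L1; bus BusRd; mem=90
  op26 P1: load  L4 → I/M/I on L4; bus (none); mem=73
  op27 P0: load  L4 → S/O/I on L4; bus BusRd; mem=73
  op28 P2: load  L0 → O/S/S on L0; bus BusRd; mem=80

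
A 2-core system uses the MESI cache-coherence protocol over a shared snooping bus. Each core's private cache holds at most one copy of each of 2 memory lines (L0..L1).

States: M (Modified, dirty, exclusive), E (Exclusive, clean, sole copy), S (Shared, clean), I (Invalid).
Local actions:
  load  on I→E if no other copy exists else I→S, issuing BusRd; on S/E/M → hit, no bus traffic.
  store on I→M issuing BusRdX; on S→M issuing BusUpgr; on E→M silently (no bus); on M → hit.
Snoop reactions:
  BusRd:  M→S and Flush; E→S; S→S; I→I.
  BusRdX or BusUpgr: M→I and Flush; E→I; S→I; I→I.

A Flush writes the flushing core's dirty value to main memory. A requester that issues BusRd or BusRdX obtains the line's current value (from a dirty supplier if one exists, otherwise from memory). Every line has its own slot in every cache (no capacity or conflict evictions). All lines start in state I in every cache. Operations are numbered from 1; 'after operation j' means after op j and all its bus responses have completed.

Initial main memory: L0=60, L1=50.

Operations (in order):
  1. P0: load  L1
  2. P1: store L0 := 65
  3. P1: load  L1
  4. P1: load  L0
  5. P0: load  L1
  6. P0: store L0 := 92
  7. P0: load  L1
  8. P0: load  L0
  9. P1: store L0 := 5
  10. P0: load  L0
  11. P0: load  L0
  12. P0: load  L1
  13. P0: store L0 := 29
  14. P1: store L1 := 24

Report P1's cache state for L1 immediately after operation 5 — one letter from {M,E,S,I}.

[1] P0: load  L1 | P0:E(50), P1:I | bus: BusRd
[2] P1: store L0 := 65 | P0:I, P1:M(65) | bus: BusRdX
[3] P1: load  L1 | P0:S(50), P1:S(50) | bus: BusRd
[4] P1: load  L0 | P0:I, P1:M(65) | bus: none
[5] P0: load  L1 | P0:S(50), P1:S(50) | bus: none
[6] P0: store L0 := 92 | P0:M(92), P1:I | bus: BusRdX,Flush
[7] P0: load  L1 | P0:S(50), P1:S(50) | bus: none
[8] P0: load  L0 | P0:M(92), P1:I | bus: none
[9] P1: store L0 := 5 | P0:I, P1:M(5) | bus: BusRdX,Flush
[10] P0: load  L0 | P0:S(5), P1:S(5) | bus: BusRd,Flush
[11] P0: load  L0 | P0:S(5), P1:S(5) | bus: none
[12] P0: load  L1 | P0:S(50), P1:S(50) | bus: none
[13] P0: store L0 := 29 | P0:M(29), P1:I | bus: BusUpgr
[14] P1: store L1 := 24 | P0:I, P1:M(24) | bus: BusUpgr

state = S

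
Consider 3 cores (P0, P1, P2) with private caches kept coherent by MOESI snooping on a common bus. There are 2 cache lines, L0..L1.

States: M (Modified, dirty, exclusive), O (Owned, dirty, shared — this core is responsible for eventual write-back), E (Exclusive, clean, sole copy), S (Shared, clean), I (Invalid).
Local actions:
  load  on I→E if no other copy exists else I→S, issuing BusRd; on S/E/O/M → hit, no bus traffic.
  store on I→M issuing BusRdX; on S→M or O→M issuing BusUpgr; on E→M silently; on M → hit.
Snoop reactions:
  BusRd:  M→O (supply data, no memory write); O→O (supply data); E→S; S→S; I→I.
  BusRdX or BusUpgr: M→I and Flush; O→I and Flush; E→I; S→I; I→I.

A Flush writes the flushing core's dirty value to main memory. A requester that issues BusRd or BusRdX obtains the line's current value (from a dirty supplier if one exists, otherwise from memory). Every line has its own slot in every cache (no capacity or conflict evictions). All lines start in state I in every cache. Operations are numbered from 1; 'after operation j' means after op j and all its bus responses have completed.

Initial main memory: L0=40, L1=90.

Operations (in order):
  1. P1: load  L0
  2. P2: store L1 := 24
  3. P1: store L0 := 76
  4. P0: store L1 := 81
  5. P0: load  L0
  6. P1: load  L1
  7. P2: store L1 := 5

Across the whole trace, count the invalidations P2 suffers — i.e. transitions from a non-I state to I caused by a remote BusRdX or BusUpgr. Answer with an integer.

invalidations = 1

1. P1: load  L0  bus=[BusRd]  L0: P0=I P1=E P2=I  mem[L0]=40
2. P2: store L1 := 24  bus=[BusRdX]  L1: P0=I P1=I P2=M  mem[L1]=90
3. P1: store L0 := 76  bus=[-]  L0: P0=I P1=M P2=I  mem[L0]=40
4. P0: store L1 := 81  bus=[BusRdX,Flush]  L1: P0=M P1=I P2=I  mem[L1]=24
5. P0: load  L0  bus=[BusRd]  L0: P0=S P1=O P2=I  mem[L0]=40
6. P1: load  L1  bus=[BusRd]  L1: P0=O P1=S P2=I  mem[L1]=24
7. P2: store L1 := 5  bus=[BusRdX,Flush]  L1: P0=I P1=I P2=M  mem[L1]=81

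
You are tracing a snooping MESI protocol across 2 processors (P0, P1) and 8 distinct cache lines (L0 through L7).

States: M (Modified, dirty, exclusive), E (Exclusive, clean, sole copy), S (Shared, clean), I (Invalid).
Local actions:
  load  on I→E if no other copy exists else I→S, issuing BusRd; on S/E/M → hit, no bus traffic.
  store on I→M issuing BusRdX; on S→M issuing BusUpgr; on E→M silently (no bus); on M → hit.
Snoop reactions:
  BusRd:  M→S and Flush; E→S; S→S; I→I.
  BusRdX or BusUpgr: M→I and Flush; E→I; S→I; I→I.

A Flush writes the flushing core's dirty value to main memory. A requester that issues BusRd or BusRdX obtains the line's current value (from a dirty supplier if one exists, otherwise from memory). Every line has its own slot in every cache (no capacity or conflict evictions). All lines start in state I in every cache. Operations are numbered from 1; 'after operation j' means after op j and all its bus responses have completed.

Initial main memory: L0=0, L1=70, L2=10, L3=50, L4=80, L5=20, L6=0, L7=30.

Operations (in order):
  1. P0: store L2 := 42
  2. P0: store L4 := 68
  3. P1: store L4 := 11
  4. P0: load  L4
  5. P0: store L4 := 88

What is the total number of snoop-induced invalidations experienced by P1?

invalidations = 1

[1] P0: store L2 := 42 | P0:M(42), P1:I | bus: BusRdX
[2] P0: store L4 := 68 | P0:M(68), P1:I | bus: BusRdX
[3] P1: store L4 := 11 | P0:I, P1:M(11) | bus: BusRdX,Flush
[4] P0: load  L4 | P0:S(11), P1:S(11) | bus: BusRd,Flush
[5] P0: store L4 := 88 | P0:M(88), P1:I | bus: BusUpgr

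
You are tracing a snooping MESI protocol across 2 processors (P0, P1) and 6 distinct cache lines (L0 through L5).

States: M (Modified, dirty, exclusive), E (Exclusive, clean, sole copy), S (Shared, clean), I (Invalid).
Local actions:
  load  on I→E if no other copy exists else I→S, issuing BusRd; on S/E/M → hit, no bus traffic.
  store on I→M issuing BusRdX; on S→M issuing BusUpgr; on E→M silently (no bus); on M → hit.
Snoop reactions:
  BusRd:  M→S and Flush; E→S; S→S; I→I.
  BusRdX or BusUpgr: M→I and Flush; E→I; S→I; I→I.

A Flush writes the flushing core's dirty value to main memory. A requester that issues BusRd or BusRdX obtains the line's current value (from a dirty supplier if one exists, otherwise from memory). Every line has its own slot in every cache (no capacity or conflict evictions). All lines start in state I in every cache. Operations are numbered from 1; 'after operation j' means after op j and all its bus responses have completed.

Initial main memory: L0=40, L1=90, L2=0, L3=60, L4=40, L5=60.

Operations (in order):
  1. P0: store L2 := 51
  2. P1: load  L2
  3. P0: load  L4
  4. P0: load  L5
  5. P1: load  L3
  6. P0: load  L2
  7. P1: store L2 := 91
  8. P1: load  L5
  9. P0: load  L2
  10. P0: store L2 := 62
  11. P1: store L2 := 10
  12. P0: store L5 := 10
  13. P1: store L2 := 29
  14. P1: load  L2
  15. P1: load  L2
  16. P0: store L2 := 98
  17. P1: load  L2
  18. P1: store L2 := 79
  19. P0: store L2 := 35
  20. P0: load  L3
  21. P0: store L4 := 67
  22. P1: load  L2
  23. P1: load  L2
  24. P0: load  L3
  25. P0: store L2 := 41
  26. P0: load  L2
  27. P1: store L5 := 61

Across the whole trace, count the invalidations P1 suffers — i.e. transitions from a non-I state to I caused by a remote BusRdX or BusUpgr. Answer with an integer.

invalidations = 5

1. P0: store L2 := 51  bus=[BusRdX]  L2: P0=M P1=I  mem[L2]=0
2. P1: load  L2  bus=[BusRd,Flush]  L2: P0=S P1=S  mem[L2]=51
3. P0: load  L4  bus=[BusRd]  L4: P0=E P1=I  mem[L4]=40
4. P0: load  L5  bus=[BusRd]  L5: P0=E P1=I  mem[L5]=60
5. P1: load  L3  bus=[BusRd]  L3: P0=I P1=E  mem[L3]=60
6. P0: load  L2  bus=[-]  L2: P0=S P1=S  mem[L2]=51
7. P1: store L2 := 91  bus=[BusUpgr]  L2: P0=I P1=M  mem[L2]=51
8. P1: load  L5  bus=[BusRd]  L5: P0=S P1=S  mem[L5]=60
9. P0: load  L2  bus=[BusRd,Flush]  L2: P0=S P1=S  mem[L2]=91
10. P0: store L2 := 62  bus=[BusUpgr]  L2: P0=M P1=I  mem[L2]=91
11. P1: store L2 := 10  bus=[BusRdX,Flush]  L2: P0=I P1=M  mem[L2]=62
12. P0: store L5 := 10  bus=[BusUpgr]  L5: P0=M P1=I  mem[L5]=60
13. P1: store L2 := 29  bus=[-]  L2: P0=I P1=M  mem[L2]=62
14. P1: load  L2  bus=[-]  L2: P0=I P1=M  mem[L2]=62
15. P1: load  L2  bus=[-]  L2: P0=I P1=M  mem[L2]=62
16. P0: store L2 := 98  bus=[BusRdX,Flush]  L2: P0=M P1=I  mem[L2]=29
17. P1: load  L2  bus=[BusRd,Flush]  L2: P0=S P1=S  mem[L2]=98
18. P1: store L2 := 79  bus=[BusUpgr]  L2: P0=I P1=M  mem[L2]=98
19. P0: store L2 := 35  bus=[BusRdX,Flush]  L2: P0=M P1=I  mem[L2]=79
20. P0: load  L3  bus=[BusRd]  L3: P0=S P1=S  mem[L3]=60
21. P0: store L4 := 67  bus=[-]  L4: P0=M P1=I  mem[L4]=40
22. P1: load  L2  bus=[BusRd,Flush]  L2: P0=S P1=S  mem[L2]=35
23. P1: load  L2  bus=[-]  L2: P0=S P1=S  mem[L2]=35
24. P0: load  L3  bus=[-]  L3: P0=S P1=S  mem[L3]=60
25. P0: store L2 := 41  bus=[BusUpgr]  L2: P0=M P1=I  mem[L2]=35
26. P0: load  L2  bus=[-]  L2: P0=M P1=I  mem[L2]=35
27. P1: store L5 := 61  bus=[BusRdX,Flush]  L5: P0=I P1=M  mem[L5]=10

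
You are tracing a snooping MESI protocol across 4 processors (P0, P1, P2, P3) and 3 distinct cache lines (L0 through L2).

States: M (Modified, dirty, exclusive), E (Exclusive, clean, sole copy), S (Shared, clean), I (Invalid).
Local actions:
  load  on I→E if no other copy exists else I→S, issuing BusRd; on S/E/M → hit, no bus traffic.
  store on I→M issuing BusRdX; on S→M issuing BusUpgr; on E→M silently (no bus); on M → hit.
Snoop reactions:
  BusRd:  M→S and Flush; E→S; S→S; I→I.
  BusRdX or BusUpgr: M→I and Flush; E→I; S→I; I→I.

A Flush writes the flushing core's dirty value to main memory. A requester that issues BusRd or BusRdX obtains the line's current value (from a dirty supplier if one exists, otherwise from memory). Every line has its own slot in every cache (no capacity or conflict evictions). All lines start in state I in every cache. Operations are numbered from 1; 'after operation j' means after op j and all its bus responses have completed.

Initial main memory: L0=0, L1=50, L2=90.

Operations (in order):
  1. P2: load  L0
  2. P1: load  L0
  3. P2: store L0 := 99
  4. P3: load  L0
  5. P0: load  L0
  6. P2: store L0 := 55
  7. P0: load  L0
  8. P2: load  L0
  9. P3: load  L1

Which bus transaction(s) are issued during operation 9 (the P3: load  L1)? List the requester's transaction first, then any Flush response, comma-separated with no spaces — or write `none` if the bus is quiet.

bus = BusRd

1. P2: load  L0  bus=[BusRd]  L0: P0=I P1=I P2=E P3=I  mem[L0]=0
2. P1: load  L0  bus=[BusRd]  L0: P0=I P1=S P2=S P3=I  mem[L0]=0
3. P2: store L0 := 99  bus=[BusUpgr]  L0: P0=I P1=I P2=M P3=I  mem[L0]=0
4. P3: load  L0  bus=[BusRd,Flush]  L0: P0=I P1=I P2=S P3=S  mem[L0]=99
5. P0: load  L0  bus=[BusRd]  L0: P0=S P1=I P2=S P3=S  mem[L0]=99
6. P2: store L0 := 55  bus=[BusUpgr]  L0: P0=I P1=I P2=M P3=I  mem[L0]=99
7. P0: load  L0  bus=[BusRd,Flush]  L0: P0=S P1=I P2=S P3=I  mem[L0]=55
8. P2: load  L0  bus=[-]  L0: P0=S P1=I P2=S P3=I  mem[L0]=55
9. P3: load  L1  bus=[BusRd]  L1: P0=I P1=I P2=I P3=E  mem[L1]=50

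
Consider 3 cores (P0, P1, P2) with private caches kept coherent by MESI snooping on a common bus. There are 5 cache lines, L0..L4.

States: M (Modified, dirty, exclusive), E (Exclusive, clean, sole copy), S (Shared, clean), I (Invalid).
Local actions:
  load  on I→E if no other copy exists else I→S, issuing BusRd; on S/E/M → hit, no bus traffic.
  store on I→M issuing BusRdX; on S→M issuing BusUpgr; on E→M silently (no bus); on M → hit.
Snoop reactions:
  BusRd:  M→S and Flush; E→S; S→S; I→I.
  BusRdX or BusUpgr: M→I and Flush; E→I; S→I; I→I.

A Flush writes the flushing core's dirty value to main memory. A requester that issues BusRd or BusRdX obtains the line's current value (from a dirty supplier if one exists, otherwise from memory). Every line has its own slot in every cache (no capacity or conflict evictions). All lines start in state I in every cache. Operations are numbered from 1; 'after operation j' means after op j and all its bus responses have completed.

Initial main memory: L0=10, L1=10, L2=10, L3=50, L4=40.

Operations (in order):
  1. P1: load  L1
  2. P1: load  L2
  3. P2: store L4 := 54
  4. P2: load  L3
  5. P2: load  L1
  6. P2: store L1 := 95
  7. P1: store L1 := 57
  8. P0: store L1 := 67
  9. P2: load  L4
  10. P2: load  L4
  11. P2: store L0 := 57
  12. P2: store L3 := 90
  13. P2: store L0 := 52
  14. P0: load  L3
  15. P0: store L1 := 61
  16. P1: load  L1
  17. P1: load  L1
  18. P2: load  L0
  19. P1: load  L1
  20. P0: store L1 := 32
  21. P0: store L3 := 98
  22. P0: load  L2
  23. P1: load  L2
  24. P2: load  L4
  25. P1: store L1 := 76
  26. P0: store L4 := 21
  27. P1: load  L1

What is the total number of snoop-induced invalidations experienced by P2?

invalidations = 3

1. P1: load  L1  bus=[BusRd]  L1: P0=I P1=E P2=I  mem[L1]=10
2. P1: load  L2  bus=[BusRd]  L2: P0=I P1=E P2=I  mem[L2]=10
3. P2: store L4 := 54  bus=[BusRdX]  L4: P0=I P1=I P2=M  mem[L4]=40
4. P2: load  L3  bus=[BusRd]  L3: P0=I P1=I P2=E  mem[L3]=50
5. P2: load  L1  bus=[BusRd]  L1: P0=I P1=S P2=S  mem[L1]=10
6. P2: store L1 := 95  bus=[BusUpgr]  L1: P0=I P1=I P2=M  mem[L1]=10
7. P1: store L1 := 57  bus=[BusRdX,Flush]  L1: P0=I P1=M P2=I  mem[L1]=95
8. P0: store L1 := 67  bus=[BusRdX,Flush]  L1: P0=M P1=I P2=I  mem[L1]=57
9. P2: load  L4  bus=[-]  L4: P0=I P1=I P2=M  mem[L4]=40
10. P2: load  L4  bus=[-]  L4: P0=I P1=I P2=M  mem[L4]=40
11. P2: store L0 := 57  bus=[BusRdX]  L0: P0=I P1=I P2=M  mem[L0]=10
12. P2: store L3 := 90  bus=[-]  L3: P0=I P1=I P2=M  mem[L3]=50
13. P2: store L0 := 52  bus=[-]  L0: P0=I P1=I P2=M  mem[L0]=10
14. P0: load  L3  bus=[BusRd,Flush]  L3: P0=S P1=I P2=S  mem[L3]=90
15. P0: store L1 := 61  bus=[-]  L1: P0=M P1=I P2=I  mem[L1]=57
16. P1: load  L1  bus=[BusRd,Flush]  L1: P0=S P1=S P2=I  mem[L1]=61
17. P1: load  L1  bus=[-]  L1: P0=S P1=S P2=I  mem[L1]=61
18. P2: load  L0  bus=[-]  L0: P0=I P1=I P2=M  mem[L0]=10
19. P1: load  L1  bus=[-]  L1: P0=S P1=S P2=I  mem[L1]=61
20. P0: store L1 := 32  bus=[BusUpgr]  L1: P0=M P1=I P2=I  mem[L1]=61
21. P0: store L3 := 98  bus=[BusUpgr]  L3: P0=M P1=I P2=I  mem[L3]=90
22. P0: load  L2  bus=[BusRd]  L2: P0=S P1=S P2=I  mem[L2]=10
23. P1: load  L2  bus=[-]  L2: P0=S P1=S P2=I  mem[L2]=10
24. P2: load  L4  bus=[-]  L4: P0=I P1=I P2=M  mem[L4]=40
25. P1: store L1 := 76  bus=[BusRdX,Flush]  L1: P0=I P1=M P2=I  mem[L1]=32
26. P0: store L4 := 21  bus=[BusRdX,Flush]  L4: P0=M P1=I P2=I  mem[L4]=54
27. P1: load  L1  bus=[-]  L1: P0=I P1=M P2=I  mem[L1]=32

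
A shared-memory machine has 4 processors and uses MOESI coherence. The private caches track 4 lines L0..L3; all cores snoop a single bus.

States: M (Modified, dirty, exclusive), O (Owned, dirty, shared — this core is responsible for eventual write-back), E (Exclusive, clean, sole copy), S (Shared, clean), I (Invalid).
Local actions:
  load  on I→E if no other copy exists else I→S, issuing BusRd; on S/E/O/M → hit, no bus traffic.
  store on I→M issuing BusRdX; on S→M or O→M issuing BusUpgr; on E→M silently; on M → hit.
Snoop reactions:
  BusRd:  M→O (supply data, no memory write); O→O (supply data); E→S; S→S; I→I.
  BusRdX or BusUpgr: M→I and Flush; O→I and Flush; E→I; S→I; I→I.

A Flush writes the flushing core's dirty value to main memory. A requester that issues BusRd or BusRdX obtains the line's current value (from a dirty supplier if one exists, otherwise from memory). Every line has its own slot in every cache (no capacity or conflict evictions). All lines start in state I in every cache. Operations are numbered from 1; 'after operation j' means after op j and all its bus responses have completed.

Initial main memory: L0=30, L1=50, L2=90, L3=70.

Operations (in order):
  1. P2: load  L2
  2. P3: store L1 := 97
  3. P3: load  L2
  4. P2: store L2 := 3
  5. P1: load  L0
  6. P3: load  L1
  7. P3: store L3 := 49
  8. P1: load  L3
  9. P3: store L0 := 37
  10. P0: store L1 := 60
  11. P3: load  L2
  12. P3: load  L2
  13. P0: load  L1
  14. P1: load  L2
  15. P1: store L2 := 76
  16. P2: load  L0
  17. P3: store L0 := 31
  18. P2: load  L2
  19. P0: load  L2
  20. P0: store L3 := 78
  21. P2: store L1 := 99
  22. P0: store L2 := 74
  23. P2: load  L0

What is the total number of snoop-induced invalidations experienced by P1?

invalidations = 3

  op1 P2: load  L2 → I/I/E/I on L2; bus BusRd; mem=90
  op2 P3: store L1 := 97 → I/I/I/M on L1; bus BusRdX; mem=50
  op3 P3: load  L2 → I/I/S/S on L2; bus BusRd; mem=90
  op4 P2: store L2 := 3 → I/I/M/I on L2; bus BusUpgr; mem=90
  op5 P1: load  L0 → I/E/I/I on L0; bus BusRd; mem=30
  op6 P3: load  L1 → I/I/I/M on L1; bus (none); mem=50
  op7 P3: store L3 := 49 → I/I/I/M on L3; bus BusRdX; mem=70
  op8 P1: load  L3 → I/S/I/O on L3; bus BusRd; mem=70
  op9 P3: store L0 := 37 → I/I/I/M on L0; bus BusRdX; mem=30
  op10 P0: store L1 := 60 → M/I/I/I on L1; bus BusRdX Flush; mem=97
  op11 P3: load  L2 → I/I/O/S on L2; bus BusRd; mem=90
  op12 P3: load  L2 → I/I/O/S on L2; bus (none); mem=90
  op13 P0: load  L1 → M/I/I/I on L1; bus (none); mem=97
  op14 P1: load  L2 → I/S/O/S on L2; bus BusRd; mem=90
  op15 P1: store L2 := 76 → I/M/I/I on L2; bus BusUpgr Flush; mem=3
  op16 P2: load  L0 → I/I/S/O on L0; bus BusRd; mem=30
  op17 P3: store L0 := 31 → I/I/I/M on L0; bus BusUpgr; mem=30
  op18 P2: load  L2 → I/O/S/I on L2; bus BusRd; mem=3
  op19 P0: load  L2 → S/O/S/I on L2; bus BusRd; mem=3
  op20 P0: store L3 := 78 → M/I/I/I on L3; bus BusRdX Flush; mem=49
  op21 P2: store L1 := 99 → I/I/M/I on L1; bus BusRdX Flush; mem=60
  op22 P0: store L2 := 74 → M/I/I/I on L2; bus BusUpgr Flush; mem=76
  op23 P2: load  L0 → I/I/S/O on L0; bus BusRd; mem=30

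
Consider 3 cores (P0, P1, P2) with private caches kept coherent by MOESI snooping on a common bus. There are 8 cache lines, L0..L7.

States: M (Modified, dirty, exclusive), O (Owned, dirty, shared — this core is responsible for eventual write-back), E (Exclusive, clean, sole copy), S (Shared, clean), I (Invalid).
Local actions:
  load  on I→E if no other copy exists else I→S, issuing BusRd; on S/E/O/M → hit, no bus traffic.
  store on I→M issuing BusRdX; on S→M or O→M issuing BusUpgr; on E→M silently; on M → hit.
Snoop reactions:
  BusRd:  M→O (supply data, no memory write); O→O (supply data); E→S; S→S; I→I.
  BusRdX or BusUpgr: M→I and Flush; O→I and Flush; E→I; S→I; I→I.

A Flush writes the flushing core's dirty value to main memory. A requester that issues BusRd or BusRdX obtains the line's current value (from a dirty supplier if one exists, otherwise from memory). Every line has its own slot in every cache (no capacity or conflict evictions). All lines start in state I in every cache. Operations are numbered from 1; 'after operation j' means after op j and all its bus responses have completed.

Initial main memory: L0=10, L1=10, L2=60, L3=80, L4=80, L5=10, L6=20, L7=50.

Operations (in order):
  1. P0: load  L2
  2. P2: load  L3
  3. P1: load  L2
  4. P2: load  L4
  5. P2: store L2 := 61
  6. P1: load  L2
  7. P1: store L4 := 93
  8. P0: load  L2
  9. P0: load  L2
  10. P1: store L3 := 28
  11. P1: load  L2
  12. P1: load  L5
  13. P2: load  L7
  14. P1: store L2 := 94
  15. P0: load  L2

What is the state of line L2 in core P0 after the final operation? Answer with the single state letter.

state = S

1. P0: load  L2  bus=[BusRd]  L2: P0=E P1=I P2=I  mem[L2]=60
2. P2: load  L3  bus=[BusRd]  L3: P0=I P1=I P2=E  mem[L3]=80
3. P1: load  L2  bus=[BusRd]  L2: P0=S P1=S P2=I  mem[L2]=60
4. P2: load  L4  bus=[BusRd]  L4: P0=I P1=I P2=E  mem[L4]=80
5. P2: store L2 := 61  bus=[BusRdX]  L2: P0=I P1=I P2=M  mem[L2]=60
6. P1: load  L2  bus=[BusRd]  L2: P0=I P1=S P2=O  mem[L2]=60
7. P1: store L4 := 93  bus=[BusRdX]  L4: P0=I P1=M P2=I  mem[L4]=80
8. P0: load  L2  bus=[BusRd]  L2: P0=S P1=S P2=O  mem[L2]=60
9. P0: load  L2  bus=[-]  L2: P0=S P1=S P2=O  mem[L2]=60
10. P1: store L3 := 28  bus=[BusRdX]  L3: P0=I P1=M P2=I  mem[L3]=80
11. P1: load  L2  bus=[-]  L2: P0=S P1=S P2=O  mem[L2]=60
12. P1: load  L5  bus=[BusRd]  L5: P0=I P1=E P2=I  mem[L5]=10
13. P2: load  L7  bus=[BusRd]  L7: P0=I P1=I P2=E  mem[L7]=50
14. P1: store L2 := 94  bus=[BusUpgr,Flush]  L2: P0=I P1=M P2=I  mem[L2]=61
15. P0: load  L2  bus=[BusRd]  L2: P0=S P1=O P2=I  mem[L2]=61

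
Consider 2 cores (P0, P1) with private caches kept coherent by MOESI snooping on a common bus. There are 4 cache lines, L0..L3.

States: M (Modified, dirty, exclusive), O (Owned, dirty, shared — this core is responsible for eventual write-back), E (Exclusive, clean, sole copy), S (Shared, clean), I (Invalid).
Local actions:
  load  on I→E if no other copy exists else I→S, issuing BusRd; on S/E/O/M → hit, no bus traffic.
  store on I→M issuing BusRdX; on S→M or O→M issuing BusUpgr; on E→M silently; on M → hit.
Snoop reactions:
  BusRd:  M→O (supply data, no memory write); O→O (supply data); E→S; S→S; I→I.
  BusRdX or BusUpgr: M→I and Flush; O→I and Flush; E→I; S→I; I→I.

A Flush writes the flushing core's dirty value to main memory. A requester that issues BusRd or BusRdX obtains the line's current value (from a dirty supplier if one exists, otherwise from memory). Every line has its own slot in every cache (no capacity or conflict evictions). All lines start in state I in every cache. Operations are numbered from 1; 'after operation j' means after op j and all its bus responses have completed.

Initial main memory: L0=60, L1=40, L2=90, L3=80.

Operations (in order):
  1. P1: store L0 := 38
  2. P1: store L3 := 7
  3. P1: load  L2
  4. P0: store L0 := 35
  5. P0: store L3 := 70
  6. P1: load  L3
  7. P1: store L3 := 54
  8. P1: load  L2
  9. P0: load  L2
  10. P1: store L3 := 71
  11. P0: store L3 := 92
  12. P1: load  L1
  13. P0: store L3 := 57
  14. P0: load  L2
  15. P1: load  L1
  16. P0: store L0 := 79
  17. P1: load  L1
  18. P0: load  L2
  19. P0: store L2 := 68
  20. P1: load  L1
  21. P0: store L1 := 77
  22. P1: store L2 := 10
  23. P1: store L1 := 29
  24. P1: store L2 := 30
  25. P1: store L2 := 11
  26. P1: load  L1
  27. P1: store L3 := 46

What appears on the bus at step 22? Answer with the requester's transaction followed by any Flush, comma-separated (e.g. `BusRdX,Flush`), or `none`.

1. P1: store L0 := 38  bus=[BusRdX]  L0: P0=I P1=M  mem[L0]=60
2. P1: store L3 := 7  bus=[BusRdX]  L3: P0=I P1=M  mem[L3]=80
3. P1: load  L2  bus=[BusRd]  L2: P0=I P1=E  mem[L2]=90
4. P0: store L0 := 35  bus=[BusRdX,Flush]  L0: P0=M P1=I  mem[L0]=38
5. P0: store L3 := 70  bus=[BusRdX,Flush]  L3: P0=M P1=I  mem[L3]=7
6. P1: load  L3  bus=[BusRd]  L3: P0=O P1=S  mem[L3]=7
7. P1: store L3 := 54  bus=[BusUpgr,Flush]  L3: P0=I P1=M  mem[L3]=70
8. P1: load  L2  bus=[-]  L2: P0=I P1=E  mem[L2]=90
9. P0: load  L2  bus=[BusRd]  L2: P0=S P1=S  mem[L2]=90
10. P1: store L3 := 71  bus=[-]  L3: P0=I P1=M  mem[L3]=70
11. P0: store L3 := 92  bus=[BusRdX,Flush]  L3: P0=M P1=I  mem[L3]=71
12. P1: load  L1  bus=[BusRd]  L1: P0=I P1=E  mem[L1]=40
13. P0: store L3 := 57  bus=[-]  L3: P0=M P1=I  mem[L3]=71
14. P0: load  L2  bus=[-]  L2: P0=S P1=S  mem[L2]=90
15. P1: load  L1  bus=[-]  L1: P0=I P1=E  mem[L1]=40
16. P0: store L0 := 79  bus=[-]  L0: P0=M P1=I  mem[L0]=38
17. P1: load  L1  bus=[-]  L1: P0=I P1=E  mem[L1]=40
18. P0: load  L2  bus=[-]  L2: P0=S P1=S  mem[L2]=90
19. P0: store L2 := 68  bus=[BusUpgr]  L2: P0=M P1=I  mem[L2]=90
20. P1: load  L1  bus=[-]  L1: P0=I P1=E  mem[L1]=40
21. P0: store L1 := 77  bus=[BusRdX]  L1: P0=M P1=I  mem[L1]=40
22. P1: store L2 := 10  bus=[BusRdX,Flush]  L2: P0=I P1=M  mem[L2]=68
23. P1: store L1 := 29  bus=[BusRdX,Flush]  L1: P0=I P1=M  mem[L1]=77
24. P1: store L2 := 30  bus=[-]  L2: P0=I P1=M  mem[L2]=68
25. P1: store L2 := 11  bus=[-]  L2: P0=I P1=M  mem[L2]=68
26. P1: load  L1  bus=[-]  L1: P0=I P1=M  mem[L1]=77
27. P1: store L3 := 46  bus=[BusRdX,Flush]  L3: P0=I P1=M  mem[L3]=57

bus = BusRdX,Flush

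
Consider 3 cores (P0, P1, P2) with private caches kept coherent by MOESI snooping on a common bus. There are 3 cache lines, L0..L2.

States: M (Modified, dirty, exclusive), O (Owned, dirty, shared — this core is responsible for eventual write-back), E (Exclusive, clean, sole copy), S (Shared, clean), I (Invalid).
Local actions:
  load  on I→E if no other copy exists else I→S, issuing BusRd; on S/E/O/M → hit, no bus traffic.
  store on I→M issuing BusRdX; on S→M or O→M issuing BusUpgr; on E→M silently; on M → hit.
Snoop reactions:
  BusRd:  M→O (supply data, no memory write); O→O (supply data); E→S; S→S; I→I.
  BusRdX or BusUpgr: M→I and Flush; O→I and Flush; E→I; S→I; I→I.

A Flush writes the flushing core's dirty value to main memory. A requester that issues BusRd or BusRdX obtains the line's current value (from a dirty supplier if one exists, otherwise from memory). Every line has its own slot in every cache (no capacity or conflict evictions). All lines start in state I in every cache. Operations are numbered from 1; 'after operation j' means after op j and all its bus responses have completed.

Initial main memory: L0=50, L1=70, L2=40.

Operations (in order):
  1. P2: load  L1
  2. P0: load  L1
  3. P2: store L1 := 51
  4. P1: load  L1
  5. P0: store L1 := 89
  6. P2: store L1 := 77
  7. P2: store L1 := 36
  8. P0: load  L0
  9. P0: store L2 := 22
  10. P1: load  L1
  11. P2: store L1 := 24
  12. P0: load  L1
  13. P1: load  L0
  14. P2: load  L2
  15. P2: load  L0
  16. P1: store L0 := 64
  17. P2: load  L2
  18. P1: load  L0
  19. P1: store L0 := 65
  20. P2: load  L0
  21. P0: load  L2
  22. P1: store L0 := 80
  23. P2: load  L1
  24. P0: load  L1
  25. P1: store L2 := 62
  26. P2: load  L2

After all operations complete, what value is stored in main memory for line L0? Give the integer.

1. P2: load  L1  bus=[BusRd]  L1: P0=I P1=I P2=E  mem[L1]=70
2. P0: load  L1  bus=[BusRd]  L1: P0=S P1=I P2=S  mem[L1]=70
3. P2: store L1 := 51  bus=[BusUpgr]  L1: P0=I P1=I P2=M  mem[L1]=70
4. P1: load  L1  bus=[BusRd]  L1: P0=I P1=S P2=O  mem[L1]=70
5. P0: store L1 := 89  bus=[BusRdX,Flush]  L1: P0=M P1=I P2=I  mem[L1]=51
6. P2: store L1 := 77  bus=[BusRdX,Flush]  L1: P0=I P1=I P2=M  mem[L1]=89
7. P2: store L1 := 36  bus=[-]  L1: P0=I P1=I P2=M  mem[L1]=89
8. P0: load  L0  bus=[BusRd]  L0: P0=E P1=I P2=I  mem[L0]=50
9. P0: store L2 := 22  bus=[BusRdX]  L2: P0=M P1=I P2=I  mem[L2]=40
10. P1: load  L1  bus=[BusRd]  L1: P0=I P1=S P2=O  mem[L1]=89
11. P2: store L1 := 24  bus=[BusUpgr]  L1: P0=I P1=I P2=M  mem[L1]=89
12. P0: load  L1  bus=[BusRd]  L1: P0=S P1=I P2=O  mem[L1]=89
13. P1: load  L0  bus=[BusRd]  L0: P0=S P1=S P2=I  mem[L0]=50
14. P2: load  L2  bus=[BusRd]  L2: P0=O P1=I P2=S  mem[L2]=40
15. P2: load  L0  bus=[BusRd]  L0: P0=S P1=S P2=S  mem[L0]=50
16. P1: store L0 := 64  bus=[BusUpgr]  L0: P0=I P1=M P2=I  mem[L0]=50
17. P2: load  L2  bus=[-]  L2: P0=O P1=I P2=S  mem[L2]=40
18. P1: load  L0  bus=[-]  L0: P0=I P1=M P2=I  mem[L0]=50
19. P1: store L0 := 65  bus=[-]  L0: P0=I P1=M P2=I  mem[L0]=50
20. P2: load  L0  bus=[BusRd]  L0: P0=I P1=O P2=S  mem[L0]=50
21. P0: load  L2  bus=[-]  L2: P0=O P1=I P2=S  mem[L2]=40
22. P1: store L0 := 80  bus=[BusUpgr]  L0: P0=I P1=M P2=I  mem[L0]=50
23. P2: load  L1  bus=[-]  L1: P0=S P1=I P2=O  mem[L1]=89
24. P0: load  L1  bus=[-]  L1: P0=S P1=I P2=O  mem[L1]=89
25. P1: store L2 := 62  bus=[BusRdX,Flush]  L2: P0=I P1=M P2=I  mem[L2]=22
26. P2: load  L2  bus=[BusRd]  L2: P0=I P1=O P2=S  mem[L2]=22

memory[L0] = 50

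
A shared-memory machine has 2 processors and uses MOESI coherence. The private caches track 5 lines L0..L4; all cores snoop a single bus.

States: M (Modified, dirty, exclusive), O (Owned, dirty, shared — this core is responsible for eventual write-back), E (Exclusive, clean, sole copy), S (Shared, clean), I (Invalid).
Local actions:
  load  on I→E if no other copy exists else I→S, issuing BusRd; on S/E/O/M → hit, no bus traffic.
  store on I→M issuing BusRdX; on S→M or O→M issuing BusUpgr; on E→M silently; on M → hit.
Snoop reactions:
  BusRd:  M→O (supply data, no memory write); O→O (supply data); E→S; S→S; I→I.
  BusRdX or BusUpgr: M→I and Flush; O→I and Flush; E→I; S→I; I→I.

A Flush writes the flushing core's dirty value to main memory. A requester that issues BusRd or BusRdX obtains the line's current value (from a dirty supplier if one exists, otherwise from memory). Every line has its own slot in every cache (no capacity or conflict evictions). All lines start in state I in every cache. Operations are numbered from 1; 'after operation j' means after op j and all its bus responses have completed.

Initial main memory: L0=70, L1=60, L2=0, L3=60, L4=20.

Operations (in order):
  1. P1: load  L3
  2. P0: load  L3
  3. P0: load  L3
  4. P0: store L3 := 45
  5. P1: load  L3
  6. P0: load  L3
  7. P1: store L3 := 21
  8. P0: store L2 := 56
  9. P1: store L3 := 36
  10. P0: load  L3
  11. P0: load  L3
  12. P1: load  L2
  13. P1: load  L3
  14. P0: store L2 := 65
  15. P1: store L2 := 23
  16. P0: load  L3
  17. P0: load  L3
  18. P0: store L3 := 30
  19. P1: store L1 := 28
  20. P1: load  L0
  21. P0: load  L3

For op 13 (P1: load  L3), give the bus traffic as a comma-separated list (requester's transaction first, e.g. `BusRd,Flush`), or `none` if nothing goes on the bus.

bus = none

[1] P1: load  L3 | P0:I, P1:E(60) | bus: BusRd
[2] P0: load  L3 | P0:S(60), P1:S(60) | bus: BusRd
[3] P0: load  L3 | P0:S(60), P1:S(60) | bus: none
[4] P0: store L3 := 45 | P0:M(45), P1:I | bus: BusUpgr
[5] P1: load  L3 | P0:O(45), P1:S(45) | bus: BusRd
[6] P0: load  L3 | P0:O(45), P1:S(45) | bus: none
[7] P1: store L3 := 21 | P0:I, P1:M(21) | bus: BusUpgr,Flush
[8] P0: store L2 := 56 | P0:M(56), P1:I | bus: BusRdX
[9] P1: store L3 := 36 | P0:I, P1:M(36) | bus: none
[10] P0: load  L3 | P0:S(36), P1:O(36) | bus: BusRd
[11] P0: load  L3 | P0:S(36), P1:O(36) | bus: none
[12] P1: load  L2 | P0:O(56), P1:S(56) | bus: BusRd
[13] P1: load  L3 | P0:S(36), P1:O(36) | bus: none
[14] P0: store L2 := 65 | P0:M(65), P1:I | bus: BusUpgr
[15] P1: store L2 := 23 | P0:I, P1:M(23) | bus: BusRdX,Flush
[16] P0: load  L3 | P0:S(36), P1:O(36) | bus: none
[17] P0: load  L3 | P0:S(36), P1:O(36) | bus: none
[18] P0: store L3 := 30 | P0:M(30), P1:I | bus: BusUpgr,Flush
[19] P1: store L1 := 28 | P0:I, P1:M(28) | bus: BusRdX
[20] P1: load  L0 | P0:I, P1:E(70) | bus: BusRd
[21] P0: load  L3 | P0:M(30), P1:I | bus: none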